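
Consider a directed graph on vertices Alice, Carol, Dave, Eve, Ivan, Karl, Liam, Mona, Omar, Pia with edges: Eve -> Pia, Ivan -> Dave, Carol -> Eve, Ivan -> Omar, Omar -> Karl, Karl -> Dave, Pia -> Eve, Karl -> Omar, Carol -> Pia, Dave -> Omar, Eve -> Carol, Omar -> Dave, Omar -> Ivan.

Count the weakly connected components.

5

From Alice: component {Alice}.
From Carol: component {Carol, Eve, Pia}.
From Dave: component {Dave, Ivan, Karl, Omar}.
From Liam: component {Liam}.
From Mona: component {Mona}.
That's 5 components.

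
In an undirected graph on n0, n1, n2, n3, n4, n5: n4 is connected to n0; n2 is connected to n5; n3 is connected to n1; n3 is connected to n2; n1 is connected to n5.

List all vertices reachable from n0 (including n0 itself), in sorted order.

n0, n4

Start at n0.
Its neighbours: n4.
Nothing further is reachable.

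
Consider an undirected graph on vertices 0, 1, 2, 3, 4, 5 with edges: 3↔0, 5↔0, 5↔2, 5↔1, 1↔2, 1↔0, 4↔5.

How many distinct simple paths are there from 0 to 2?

4

0–1–2
0–1–5–2
0–5–1–2
0–5–2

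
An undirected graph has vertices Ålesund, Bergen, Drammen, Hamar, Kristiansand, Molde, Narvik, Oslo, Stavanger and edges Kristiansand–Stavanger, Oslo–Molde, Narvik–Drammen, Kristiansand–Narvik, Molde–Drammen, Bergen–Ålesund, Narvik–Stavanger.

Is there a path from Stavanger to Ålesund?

Explore from Stavanger.
Distance 1: reach Kristiansand, Narvik.
Distance 2: reach Drammen.
Distance 3: reach Molde.
Distance 4: reach Oslo.
The search is exhausted without reaching Ålesund; it lies in a different component.

No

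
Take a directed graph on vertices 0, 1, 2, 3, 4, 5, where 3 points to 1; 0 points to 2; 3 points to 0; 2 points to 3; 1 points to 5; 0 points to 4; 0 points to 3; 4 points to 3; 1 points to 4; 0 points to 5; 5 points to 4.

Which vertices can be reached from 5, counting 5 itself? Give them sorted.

Start at 5.
Its neighbours: 4.
Then their neighbours: 3.
Then next layer: 0, 1.
Then next layer: 2.
Every vertex is now reached.

0, 1, 2, 3, 4, 5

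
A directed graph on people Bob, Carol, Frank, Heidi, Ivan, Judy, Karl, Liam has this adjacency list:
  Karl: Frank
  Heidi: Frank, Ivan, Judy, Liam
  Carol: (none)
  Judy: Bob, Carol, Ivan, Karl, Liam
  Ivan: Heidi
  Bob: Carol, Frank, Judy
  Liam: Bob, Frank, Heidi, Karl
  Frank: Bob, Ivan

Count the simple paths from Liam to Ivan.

Liam→Bob→Frank→Ivan
Liam→Bob→Judy→Ivan
Liam→Bob→Judy→Karl→Frank→Ivan
Liam→Frank→Bob→Judy→Ivan
Liam→Frank→Ivan
Liam→Heidi→Frank→Bob→Judy→Ivan
Liam→Heidi→Frank→Ivan
Liam→Heidi→Ivan
Liam→Heidi→Judy→Bob→Frank→Ivan
Liam→Heidi→Judy→Ivan
Liam→Heidi→Judy→Karl→Frank→Ivan
Liam→Karl→Frank→Bob→Judy→Ivan
Liam→Karl→Frank→Ivan

13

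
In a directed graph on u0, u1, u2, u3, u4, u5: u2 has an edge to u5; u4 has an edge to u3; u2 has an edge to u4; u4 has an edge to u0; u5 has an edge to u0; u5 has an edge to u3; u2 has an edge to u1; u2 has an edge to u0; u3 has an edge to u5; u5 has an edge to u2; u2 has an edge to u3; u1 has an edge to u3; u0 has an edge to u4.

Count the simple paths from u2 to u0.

6

u2→u0
u2→u1→u3→u5→u0
u2→u3→u5→u0
u2→u4→u0
u2→u4→u3→u5→u0
u2→u5→u0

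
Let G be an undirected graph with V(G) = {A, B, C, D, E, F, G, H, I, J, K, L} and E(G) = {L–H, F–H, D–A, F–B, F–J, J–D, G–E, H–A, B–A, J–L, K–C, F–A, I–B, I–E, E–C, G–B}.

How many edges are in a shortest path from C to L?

6

Distance 0: C.
Distance 1: E, K.
Distance 2: G, I.
Distance 3: B.
Distance 4: A, F.
Distance 5: D, H, J.
Distance 6: L — contains L.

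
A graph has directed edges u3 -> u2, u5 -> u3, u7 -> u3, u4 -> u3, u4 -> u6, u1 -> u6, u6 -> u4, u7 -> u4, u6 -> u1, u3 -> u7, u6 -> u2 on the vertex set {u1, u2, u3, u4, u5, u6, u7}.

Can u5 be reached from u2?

u2 has no outgoing edges, so nothing is reachable from it.

No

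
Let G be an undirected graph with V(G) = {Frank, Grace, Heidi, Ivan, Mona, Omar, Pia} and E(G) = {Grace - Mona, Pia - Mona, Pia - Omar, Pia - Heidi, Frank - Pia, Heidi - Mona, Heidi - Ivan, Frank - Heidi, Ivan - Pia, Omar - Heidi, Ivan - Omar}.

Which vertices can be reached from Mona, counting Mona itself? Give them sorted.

Frank, Grace, Heidi, Ivan, Mona, Omar, Pia

Start at Mona.
Its neighbours: Grace, Heidi, Pia.
Then their neighbours: Frank, Ivan, Omar.
Every vertex is now reached.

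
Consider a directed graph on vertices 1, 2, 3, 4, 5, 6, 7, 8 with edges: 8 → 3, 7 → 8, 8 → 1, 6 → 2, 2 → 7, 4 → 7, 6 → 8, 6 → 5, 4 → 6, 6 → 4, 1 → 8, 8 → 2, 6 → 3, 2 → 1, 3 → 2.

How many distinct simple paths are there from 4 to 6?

1

4→6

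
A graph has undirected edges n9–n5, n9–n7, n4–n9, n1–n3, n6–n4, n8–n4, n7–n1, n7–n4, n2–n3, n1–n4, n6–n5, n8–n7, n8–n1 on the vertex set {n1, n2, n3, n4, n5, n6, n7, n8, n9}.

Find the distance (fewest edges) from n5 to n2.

5

Distance 0: n5.
Distance 1: n6, n9.
Distance 2: n4, n7.
Distance 3: n1, n8.
Distance 4: n3.
Distance 5: n2 — contains n2.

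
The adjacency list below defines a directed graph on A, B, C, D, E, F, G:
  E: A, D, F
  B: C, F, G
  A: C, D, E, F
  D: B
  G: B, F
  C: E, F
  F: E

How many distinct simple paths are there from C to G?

C→E→A→D→B→G
C→E→D→B→G
C→F→E→A→D→B→G
C→F→E→D→B→G

4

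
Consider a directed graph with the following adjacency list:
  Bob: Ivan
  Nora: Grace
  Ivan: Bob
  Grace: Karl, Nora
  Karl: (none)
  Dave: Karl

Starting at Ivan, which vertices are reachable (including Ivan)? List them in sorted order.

Bob, Ivan

Start at Ivan.
Its neighbours: Bob.
Nothing further is reachable.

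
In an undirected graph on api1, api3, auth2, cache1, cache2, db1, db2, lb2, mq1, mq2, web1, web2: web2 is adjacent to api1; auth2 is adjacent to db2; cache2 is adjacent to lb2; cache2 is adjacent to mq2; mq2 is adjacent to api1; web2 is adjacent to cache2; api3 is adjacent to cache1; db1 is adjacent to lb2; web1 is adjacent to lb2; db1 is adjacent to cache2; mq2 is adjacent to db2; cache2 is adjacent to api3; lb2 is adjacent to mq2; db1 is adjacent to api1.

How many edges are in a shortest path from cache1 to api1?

4

Distance 0: cache1.
Distance 1: api3.
Distance 2: cache2.
Distance 3: db1, lb2, mq2, web2.
Distance 4: api1, db2, web1 — contains api1.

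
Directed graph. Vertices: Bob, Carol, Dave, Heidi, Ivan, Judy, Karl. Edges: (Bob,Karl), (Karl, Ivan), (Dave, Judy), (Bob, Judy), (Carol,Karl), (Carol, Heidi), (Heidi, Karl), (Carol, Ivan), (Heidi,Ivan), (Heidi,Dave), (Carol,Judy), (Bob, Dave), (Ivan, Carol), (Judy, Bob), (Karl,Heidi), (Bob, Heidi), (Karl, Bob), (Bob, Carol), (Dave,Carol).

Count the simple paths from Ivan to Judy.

8

Ivan→Carol→Heidi→Dave→Judy
Ivan→Carol→Heidi→Karl→Bob→Dave→Judy
Ivan→Carol→Heidi→Karl→Bob→Judy
Ivan→Carol→Judy
Ivan→Carol→Karl→Bob→Dave→Judy
Ivan→Carol→Karl→Bob→Heidi→Dave→Judy
Ivan→Carol→Karl→Bob→Judy
Ivan→Carol→Karl→Heidi→Dave→Judy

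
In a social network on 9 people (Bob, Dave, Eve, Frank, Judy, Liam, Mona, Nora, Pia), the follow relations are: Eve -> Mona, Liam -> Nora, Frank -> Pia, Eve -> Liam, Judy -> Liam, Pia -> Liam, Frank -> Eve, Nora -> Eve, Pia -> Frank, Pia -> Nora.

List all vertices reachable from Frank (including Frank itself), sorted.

Start at Frank.
Its neighbours: Eve, Pia.
Then their neighbours: Liam, Mona, Nora.
Nothing further is reachable.

Eve, Frank, Liam, Mona, Nora, Pia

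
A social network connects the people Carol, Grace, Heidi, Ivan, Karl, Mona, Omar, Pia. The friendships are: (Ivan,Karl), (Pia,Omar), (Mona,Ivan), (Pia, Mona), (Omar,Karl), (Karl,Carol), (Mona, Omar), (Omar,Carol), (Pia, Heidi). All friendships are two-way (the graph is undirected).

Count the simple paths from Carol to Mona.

Carol–Karl–Ivan–Mona
Carol–Karl–Omar–Mona
Carol–Karl–Omar–Pia–Mona
Carol–Omar–Karl–Ivan–Mona
Carol–Omar–Mona
Carol–Omar–Pia–Mona

6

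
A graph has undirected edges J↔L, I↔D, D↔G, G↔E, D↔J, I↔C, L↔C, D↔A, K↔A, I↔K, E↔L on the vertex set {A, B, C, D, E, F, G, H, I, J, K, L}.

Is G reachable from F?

F has no edges, so nothing is reachable from it.

No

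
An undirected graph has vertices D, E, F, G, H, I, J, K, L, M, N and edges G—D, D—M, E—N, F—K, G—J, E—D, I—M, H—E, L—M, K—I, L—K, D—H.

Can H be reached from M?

Explore from M.
Distance 1: reach D, I, L.
Distance 2: reach E, G, H, K.
Found H.

Yes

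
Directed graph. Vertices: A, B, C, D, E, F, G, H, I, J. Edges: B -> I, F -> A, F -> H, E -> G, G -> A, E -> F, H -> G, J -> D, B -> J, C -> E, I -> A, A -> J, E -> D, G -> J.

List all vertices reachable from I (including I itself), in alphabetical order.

Start at I.
Its neighbours: A.
Then their neighbours: J.
Then next layer: D.
Nothing further is reachable.

A, D, I, J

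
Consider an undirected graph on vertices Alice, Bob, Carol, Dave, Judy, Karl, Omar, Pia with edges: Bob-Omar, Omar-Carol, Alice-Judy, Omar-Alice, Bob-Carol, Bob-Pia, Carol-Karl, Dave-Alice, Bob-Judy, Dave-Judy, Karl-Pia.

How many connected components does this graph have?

From Alice: component {Alice, Bob, Carol, Dave, Judy, Karl, Omar, Pia}.
That's 1 component.

1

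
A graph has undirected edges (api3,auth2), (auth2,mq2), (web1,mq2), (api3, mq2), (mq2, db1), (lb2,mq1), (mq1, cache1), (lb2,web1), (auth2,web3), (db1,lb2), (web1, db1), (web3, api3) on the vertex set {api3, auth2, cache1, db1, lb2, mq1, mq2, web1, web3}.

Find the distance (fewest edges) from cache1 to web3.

Distance 0: cache1.
Distance 1: mq1.
Distance 2: lb2.
Distance 3: db1, web1.
Distance 4: mq2.
Distance 5: api3, auth2.
Distance 6: web3 — contains web3.

6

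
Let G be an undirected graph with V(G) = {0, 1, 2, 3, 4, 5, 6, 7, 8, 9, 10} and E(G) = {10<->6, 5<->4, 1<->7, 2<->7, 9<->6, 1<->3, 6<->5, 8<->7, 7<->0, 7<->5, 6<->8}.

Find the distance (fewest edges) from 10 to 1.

Distance 0: 10.
Distance 1: 6.
Distance 2: 5, 8, 9.
Distance 3: 4, 7.
Distance 4: 0, 1, 2 — contains 1.

4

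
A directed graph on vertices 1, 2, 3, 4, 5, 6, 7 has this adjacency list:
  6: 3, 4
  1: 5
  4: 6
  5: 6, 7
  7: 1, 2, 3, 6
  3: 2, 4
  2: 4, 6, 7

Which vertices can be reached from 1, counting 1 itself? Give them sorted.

Start at 1.
Its neighbours: 5.
Then their neighbours: 6, 7.
Then next layer: 2, 3, 4.
Every vertex is now reached.

1, 2, 3, 4, 5, 6, 7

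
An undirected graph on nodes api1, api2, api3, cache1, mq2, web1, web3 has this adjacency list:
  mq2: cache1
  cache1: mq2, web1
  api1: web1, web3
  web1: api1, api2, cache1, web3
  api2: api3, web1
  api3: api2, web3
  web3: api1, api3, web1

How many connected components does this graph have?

1

From api1: component {api1, api2, api3, cache1, mq2, web1, web3}.
That's 1 component.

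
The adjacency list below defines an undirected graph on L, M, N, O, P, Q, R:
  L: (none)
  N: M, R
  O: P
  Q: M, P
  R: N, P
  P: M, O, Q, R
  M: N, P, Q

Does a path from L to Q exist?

No

L has no edges, so nothing is reachable from it.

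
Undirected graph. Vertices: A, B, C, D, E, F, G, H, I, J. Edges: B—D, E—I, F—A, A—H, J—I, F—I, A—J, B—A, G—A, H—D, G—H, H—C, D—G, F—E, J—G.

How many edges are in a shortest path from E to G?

3

Distance 0: E.
Distance 1: F, I.
Distance 2: A, J.
Distance 3: B, G, H — contains G.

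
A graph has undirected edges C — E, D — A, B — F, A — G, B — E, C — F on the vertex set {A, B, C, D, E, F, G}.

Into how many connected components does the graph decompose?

From A: component {A, D, G}.
From B: component {B, C, E, F}.
That's 2 components.

2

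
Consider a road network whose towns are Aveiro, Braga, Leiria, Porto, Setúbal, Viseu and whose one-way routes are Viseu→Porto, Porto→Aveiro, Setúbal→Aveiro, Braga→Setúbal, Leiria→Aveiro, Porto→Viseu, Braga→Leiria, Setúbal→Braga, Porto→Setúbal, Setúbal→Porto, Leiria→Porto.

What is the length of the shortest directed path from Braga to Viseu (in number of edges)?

Distance 0: Braga.
Distance 1: Leiria, Setúbal.
Distance 2: Aveiro, Porto.
Distance 3: Viseu — contains Viseu.

3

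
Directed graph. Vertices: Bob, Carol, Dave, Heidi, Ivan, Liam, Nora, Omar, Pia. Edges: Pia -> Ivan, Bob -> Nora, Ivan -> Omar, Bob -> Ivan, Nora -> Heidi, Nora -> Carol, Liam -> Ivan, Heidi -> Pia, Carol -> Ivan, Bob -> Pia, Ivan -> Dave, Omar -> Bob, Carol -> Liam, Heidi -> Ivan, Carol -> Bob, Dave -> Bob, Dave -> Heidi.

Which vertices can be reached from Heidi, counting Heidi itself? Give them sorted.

Bob, Carol, Dave, Heidi, Ivan, Liam, Nora, Omar, Pia

Start at Heidi.
Its neighbours: Ivan, Pia.
Then their neighbours: Dave, Omar.
Then next layer: Bob.
Then next layer: Nora.
Then next layer: Carol.
Then next layer: Liam.
Every vertex is now reached.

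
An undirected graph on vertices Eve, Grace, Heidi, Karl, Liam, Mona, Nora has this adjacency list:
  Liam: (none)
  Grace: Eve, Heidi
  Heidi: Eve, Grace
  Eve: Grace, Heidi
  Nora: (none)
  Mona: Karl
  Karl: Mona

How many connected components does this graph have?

4

From Eve: component {Eve, Grace, Heidi}.
From Karl: component {Karl, Mona}.
From Liam: component {Liam}.
From Nora: component {Nora}.
That's 4 components.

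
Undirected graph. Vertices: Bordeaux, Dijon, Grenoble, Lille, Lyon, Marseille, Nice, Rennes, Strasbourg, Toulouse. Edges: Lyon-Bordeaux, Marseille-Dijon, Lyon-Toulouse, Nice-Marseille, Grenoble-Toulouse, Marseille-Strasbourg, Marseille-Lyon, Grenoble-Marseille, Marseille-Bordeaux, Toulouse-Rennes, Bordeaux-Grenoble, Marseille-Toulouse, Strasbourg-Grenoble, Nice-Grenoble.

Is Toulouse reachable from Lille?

Lille has no edges, so nothing is reachable from it.

No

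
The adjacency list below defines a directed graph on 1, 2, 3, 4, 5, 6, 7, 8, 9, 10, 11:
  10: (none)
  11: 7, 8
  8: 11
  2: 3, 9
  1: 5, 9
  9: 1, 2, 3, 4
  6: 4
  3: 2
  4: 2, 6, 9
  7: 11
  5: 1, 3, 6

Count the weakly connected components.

From 1: component {1, 2, 3, 4, 5, 6, 9}.
From 7: component {7, 8, 11}.
From 10: component {10}.
That's 3 components.

3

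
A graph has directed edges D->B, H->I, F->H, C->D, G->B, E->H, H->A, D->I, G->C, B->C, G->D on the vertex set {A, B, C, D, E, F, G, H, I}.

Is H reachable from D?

Explore from D.
Distance 1: reach B, I.
Distance 2: reach C.
The search from D is exhausted; no directed path reaches H.

No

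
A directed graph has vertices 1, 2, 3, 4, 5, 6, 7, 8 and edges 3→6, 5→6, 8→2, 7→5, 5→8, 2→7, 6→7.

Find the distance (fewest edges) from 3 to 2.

Distance 0: 3.
Distance 1: 6.
Distance 2: 7.
Distance 3: 5.
Distance 4: 8.
Distance 5: 2 — contains 2.

5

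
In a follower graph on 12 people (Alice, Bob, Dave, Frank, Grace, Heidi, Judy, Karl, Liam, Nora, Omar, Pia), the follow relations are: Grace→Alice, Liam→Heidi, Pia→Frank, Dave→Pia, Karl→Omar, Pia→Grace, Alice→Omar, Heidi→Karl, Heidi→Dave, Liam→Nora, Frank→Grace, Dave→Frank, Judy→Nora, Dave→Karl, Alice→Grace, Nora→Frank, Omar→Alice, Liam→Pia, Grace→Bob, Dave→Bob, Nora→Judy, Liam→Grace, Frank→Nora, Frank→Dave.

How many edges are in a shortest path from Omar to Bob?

3

Distance 0: Omar.
Distance 1: Alice.
Distance 2: Grace.
Distance 3: Bob — contains Bob.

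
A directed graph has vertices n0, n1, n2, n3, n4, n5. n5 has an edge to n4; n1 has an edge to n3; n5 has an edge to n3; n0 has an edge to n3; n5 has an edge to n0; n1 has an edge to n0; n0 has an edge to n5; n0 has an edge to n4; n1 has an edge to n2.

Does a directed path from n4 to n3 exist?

No

n4 has no outgoing edges, so nothing is reachable from it.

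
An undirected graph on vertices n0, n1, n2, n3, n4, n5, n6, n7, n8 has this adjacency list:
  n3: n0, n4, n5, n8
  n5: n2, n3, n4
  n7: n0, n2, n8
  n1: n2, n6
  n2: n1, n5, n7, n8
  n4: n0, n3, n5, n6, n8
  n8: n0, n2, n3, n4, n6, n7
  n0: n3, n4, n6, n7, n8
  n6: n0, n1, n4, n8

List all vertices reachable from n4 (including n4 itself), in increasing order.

n0, n1, n2, n3, n4, n5, n6, n7, n8

Start at n4.
Its neighbours: n0, n3, n5, n6, n8.
Then their neighbours: n1, n2, n7.
Every vertex is now reached.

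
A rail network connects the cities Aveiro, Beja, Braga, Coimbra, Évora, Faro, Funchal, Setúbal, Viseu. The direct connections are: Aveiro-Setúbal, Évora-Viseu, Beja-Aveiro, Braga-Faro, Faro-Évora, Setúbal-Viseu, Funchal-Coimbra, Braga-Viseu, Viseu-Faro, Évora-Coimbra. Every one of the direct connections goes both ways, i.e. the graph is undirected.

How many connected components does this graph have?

From Aveiro: component {Aveiro, Beja, Braga, Coimbra, Évora, Faro, Funchal, Setúbal, Viseu}.
That's 1 component.

1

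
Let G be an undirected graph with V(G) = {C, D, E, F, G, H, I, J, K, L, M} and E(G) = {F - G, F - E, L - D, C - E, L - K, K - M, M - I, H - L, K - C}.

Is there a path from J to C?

J has no edges, so nothing is reachable from it.

No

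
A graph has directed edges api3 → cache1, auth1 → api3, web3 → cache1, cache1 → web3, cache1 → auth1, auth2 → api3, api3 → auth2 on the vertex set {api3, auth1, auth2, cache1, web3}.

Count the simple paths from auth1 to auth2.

auth1→api3→auth2

1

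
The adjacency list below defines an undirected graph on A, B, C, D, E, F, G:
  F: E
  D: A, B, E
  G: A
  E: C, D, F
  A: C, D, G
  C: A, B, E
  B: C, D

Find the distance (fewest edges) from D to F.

2

Distance 0: D.
Distance 1: A, B, E.
Distance 2: C, F, G — contains F.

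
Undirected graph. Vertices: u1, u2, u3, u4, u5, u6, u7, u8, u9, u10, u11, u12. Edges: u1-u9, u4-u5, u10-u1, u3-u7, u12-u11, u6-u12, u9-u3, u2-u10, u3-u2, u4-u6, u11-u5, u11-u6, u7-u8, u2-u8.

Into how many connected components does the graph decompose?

From u1: component {u1, u2, u3, u7, u8, u9, u10}.
From u4: component {u4, u5, u6, u11, u12}.
That's 2 components.

2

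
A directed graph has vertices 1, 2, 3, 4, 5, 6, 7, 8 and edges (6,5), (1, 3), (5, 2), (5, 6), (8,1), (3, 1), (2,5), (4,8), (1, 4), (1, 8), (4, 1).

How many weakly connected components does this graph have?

From 1: component {1, 3, 4, 8}.
From 2: component {2, 5, 6}.
From 7: component {7}.
That's 3 components.

3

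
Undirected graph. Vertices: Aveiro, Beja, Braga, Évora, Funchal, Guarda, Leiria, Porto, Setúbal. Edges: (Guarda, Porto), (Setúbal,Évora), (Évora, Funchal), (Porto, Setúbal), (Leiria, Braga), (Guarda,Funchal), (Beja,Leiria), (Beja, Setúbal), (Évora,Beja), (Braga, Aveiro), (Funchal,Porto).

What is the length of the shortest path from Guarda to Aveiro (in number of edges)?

6

Distance 0: Guarda.
Distance 1: Funchal, Porto.
Distance 2: Évora, Setúbal.
Distance 3: Beja.
Distance 4: Leiria.
Distance 5: Braga.
Distance 6: Aveiro — contains Aveiro.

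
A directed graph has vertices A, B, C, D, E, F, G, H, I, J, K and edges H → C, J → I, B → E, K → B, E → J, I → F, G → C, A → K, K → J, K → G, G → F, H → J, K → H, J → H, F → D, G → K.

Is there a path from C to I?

No

C has no outgoing edges, so nothing is reachable from it.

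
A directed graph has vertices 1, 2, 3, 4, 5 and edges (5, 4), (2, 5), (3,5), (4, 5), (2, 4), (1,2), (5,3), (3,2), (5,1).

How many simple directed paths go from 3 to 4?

3→2→4
3→2→5→4
3→5→1→2→4
3→5→4

4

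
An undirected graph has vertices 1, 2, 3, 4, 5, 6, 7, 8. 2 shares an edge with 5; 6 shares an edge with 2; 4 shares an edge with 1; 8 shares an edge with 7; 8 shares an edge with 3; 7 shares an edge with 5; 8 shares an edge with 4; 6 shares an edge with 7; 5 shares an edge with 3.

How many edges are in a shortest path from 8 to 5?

Distance 0: 8.
Distance 1: 3, 4, 7.
Distance 2: 1, 5, 6 — contains 5.

2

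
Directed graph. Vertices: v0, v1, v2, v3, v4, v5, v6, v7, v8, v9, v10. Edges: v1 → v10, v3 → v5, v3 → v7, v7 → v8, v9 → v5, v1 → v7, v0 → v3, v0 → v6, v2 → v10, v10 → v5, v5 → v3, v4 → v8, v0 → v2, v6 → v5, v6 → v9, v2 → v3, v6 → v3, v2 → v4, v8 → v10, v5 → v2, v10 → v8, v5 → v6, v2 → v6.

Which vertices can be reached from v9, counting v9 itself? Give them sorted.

v2, v3, v4, v5, v6, v7, v8, v9, v10

Start at v9.
Its neighbours: v5.
Then their neighbours: v2, v3, v6.
Then next layer: v4, v7, v10.
Then next layer: v8.
Nothing further is reachable.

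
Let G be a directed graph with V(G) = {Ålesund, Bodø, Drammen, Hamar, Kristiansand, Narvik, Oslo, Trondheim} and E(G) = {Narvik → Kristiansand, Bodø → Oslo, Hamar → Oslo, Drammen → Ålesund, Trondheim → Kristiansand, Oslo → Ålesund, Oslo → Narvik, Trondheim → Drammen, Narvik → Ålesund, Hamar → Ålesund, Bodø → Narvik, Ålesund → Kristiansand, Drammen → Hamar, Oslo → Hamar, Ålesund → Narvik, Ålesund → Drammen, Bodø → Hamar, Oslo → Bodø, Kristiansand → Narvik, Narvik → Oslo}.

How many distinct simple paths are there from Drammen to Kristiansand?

Drammen→Ålesund→Kristiansand
Drammen→Ålesund→Narvik→Kristiansand
Drammen→Hamar→Ålesund→Kristiansand
Drammen→Hamar→Ålesund→Narvik→Kristiansand
Drammen→Hamar→Oslo→Ålesund→Kristiansand
Drammen→Hamar→Oslo→Ålesund→Narvik→Kristiansand
Drammen→Hamar→Oslo→Bodø→Narvik→Ålesund→Kristiansand
Drammen→Hamar→Oslo→Bodø→Narvik→Kristiansand
Drammen→Hamar→Oslo→Narvik→Ålesund→Kristiansand
Drammen→Hamar→Oslo→Narvik→Kristiansand

10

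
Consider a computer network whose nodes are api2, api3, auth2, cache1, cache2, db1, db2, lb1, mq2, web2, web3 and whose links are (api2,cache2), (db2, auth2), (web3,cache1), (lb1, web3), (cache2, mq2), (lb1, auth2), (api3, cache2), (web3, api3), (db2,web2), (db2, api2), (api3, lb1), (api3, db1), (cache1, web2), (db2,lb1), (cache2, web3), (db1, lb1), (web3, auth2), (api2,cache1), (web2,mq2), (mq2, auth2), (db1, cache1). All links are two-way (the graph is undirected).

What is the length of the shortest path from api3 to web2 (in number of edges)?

Distance 0: api3.
Distance 1: cache2, db1, lb1, web3.
Distance 2: api2, auth2, cache1, db2, mq2.
Distance 3: web2 — contains web2.

3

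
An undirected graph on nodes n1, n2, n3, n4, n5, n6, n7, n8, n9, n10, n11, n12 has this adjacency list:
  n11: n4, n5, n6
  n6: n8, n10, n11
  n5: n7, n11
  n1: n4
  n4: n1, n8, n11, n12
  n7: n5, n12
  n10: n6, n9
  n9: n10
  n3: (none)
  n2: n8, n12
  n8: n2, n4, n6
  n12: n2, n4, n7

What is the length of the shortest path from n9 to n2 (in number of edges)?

4

Distance 0: n9.
Distance 1: n10.
Distance 2: n6.
Distance 3: n8, n11.
Distance 4: n2, n4, n5 — contains n2.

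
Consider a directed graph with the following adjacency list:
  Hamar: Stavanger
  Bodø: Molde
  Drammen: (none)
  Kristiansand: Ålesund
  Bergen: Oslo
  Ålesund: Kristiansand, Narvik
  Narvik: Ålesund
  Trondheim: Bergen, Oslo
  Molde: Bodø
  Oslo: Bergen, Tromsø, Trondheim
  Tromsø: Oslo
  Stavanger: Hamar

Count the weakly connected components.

5

From Ålesund: component {Ålesund, Kristiansand, Narvik}.
From Bergen: component {Bergen, Oslo, Tromsø, Trondheim}.
From Bodø: component {Bodø, Molde}.
From Drammen: component {Drammen}.
From Hamar: component {Hamar, Stavanger}.
That's 5 components.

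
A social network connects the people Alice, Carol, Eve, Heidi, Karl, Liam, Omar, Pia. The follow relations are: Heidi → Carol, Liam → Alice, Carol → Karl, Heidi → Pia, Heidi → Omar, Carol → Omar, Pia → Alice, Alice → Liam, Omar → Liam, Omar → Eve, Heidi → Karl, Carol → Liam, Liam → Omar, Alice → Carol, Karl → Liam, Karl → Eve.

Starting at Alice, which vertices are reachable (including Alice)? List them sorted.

Alice, Carol, Eve, Karl, Liam, Omar

Start at Alice.
Its neighbours: Carol, Liam.
Then their neighbours: Karl, Omar.
Then next layer: Eve.
Nothing further is reachable.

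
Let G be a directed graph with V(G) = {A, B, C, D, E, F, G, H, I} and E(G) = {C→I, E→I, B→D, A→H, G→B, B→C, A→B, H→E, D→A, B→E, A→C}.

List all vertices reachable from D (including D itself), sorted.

A, B, C, D, E, H, I

Start at D.
Its neighbours: A.
Then their neighbours: B, C, H.
Then next layer: E, I.
Nothing further is reachable.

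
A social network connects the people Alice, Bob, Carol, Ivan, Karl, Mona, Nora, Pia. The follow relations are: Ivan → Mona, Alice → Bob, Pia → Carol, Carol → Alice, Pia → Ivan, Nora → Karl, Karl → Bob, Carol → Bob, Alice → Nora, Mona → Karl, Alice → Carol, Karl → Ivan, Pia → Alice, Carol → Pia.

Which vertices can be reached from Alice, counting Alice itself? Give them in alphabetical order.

Start at Alice.
Its neighbours: Bob, Carol, Nora.
Then their neighbours: Karl, Pia.
Then next layer: Ivan.
Then next layer: Mona.
Every vertex is now reached.

Alice, Bob, Carol, Ivan, Karl, Mona, Nora, Pia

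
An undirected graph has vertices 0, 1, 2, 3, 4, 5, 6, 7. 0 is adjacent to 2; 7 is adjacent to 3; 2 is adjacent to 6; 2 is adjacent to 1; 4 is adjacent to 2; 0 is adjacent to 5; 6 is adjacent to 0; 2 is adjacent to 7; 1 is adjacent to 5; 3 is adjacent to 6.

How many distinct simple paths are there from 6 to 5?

6–0–2–1–5
6–0–5
6–2–0–5
6–2–1–5
6–3–7–2–0–5
6–3–7–2–1–5

6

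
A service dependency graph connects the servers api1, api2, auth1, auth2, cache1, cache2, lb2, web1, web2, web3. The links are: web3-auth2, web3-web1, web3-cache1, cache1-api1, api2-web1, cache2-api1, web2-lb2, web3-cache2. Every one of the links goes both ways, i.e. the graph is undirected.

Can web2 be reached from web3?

No

Explore from web3.
Distance 1: reach auth2, cache1, cache2, web1.
Distance 2: reach api1, api2.
The search is exhausted without reaching web2; it lies in a different component.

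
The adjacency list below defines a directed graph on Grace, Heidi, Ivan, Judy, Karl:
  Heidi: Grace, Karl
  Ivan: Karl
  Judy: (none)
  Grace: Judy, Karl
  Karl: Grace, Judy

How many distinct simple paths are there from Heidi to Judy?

Heidi→Grace→Judy
Heidi→Grace→Karl→Judy
Heidi→Karl→Grace→Judy
Heidi→Karl→Judy

4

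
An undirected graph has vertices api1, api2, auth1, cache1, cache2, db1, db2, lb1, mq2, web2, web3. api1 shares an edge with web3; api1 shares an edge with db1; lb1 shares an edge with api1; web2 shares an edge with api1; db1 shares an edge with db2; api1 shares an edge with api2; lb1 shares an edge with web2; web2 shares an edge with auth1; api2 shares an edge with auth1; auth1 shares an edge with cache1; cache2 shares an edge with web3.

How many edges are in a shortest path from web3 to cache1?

Distance 0: web3.
Distance 1: api1, cache2.
Distance 2: api2, db1, lb1, web2.
Distance 3: auth1, db2.
Distance 4: cache1 — contains cache1.

4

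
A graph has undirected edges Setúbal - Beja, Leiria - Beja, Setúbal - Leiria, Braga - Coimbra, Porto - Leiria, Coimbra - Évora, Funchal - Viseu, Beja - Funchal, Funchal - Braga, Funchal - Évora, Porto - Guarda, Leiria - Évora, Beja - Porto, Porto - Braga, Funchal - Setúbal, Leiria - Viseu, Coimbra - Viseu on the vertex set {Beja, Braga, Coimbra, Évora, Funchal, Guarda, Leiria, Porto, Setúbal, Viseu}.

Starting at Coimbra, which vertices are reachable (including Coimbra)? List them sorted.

Beja, Braga, Coimbra, Évora, Funchal, Guarda, Leiria, Porto, Setúbal, Viseu

Start at Coimbra.
Its neighbours: Braga, Évora, Viseu.
Then their neighbours: Funchal, Leiria, Porto.
Then next layer: Beja, Guarda, Setúbal.
Every vertex is now reached.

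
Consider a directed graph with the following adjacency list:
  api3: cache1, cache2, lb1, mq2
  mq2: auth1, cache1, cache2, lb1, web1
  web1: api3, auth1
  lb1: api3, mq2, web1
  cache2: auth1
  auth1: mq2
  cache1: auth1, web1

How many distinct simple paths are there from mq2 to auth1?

mq2→auth1
mq2→cache1→auth1
mq2→cache1→web1→api3→cache2→auth1
mq2→cache1→web1→auth1
mq2→cache2→auth1
mq2→lb1→api3→cache1→auth1
mq2→lb1→api3→cache1→web1→auth1
mq2→lb1→api3→cache2→auth1
mq2→lb1→web1→api3→cache1→auth1
mq2→lb1→web1→api3→cache2→auth1
mq2→lb1→web1→auth1
mq2→web1→api3→cache1→auth1
mq2→web1→api3→cache2→auth1
mq2→web1→auth1

14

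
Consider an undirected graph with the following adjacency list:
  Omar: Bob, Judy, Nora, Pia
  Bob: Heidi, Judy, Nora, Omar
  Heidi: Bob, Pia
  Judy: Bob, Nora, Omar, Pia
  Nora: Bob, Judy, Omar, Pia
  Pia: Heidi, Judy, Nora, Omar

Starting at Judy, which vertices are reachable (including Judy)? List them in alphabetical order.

Bob, Heidi, Judy, Nora, Omar, Pia

Start at Judy.
Its neighbours: Bob, Nora, Omar, Pia.
Then their neighbours: Heidi.
Every vertex is now reached.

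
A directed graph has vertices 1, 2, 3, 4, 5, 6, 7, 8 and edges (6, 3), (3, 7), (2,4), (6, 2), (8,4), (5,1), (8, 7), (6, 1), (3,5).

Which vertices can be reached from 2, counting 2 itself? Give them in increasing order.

Start at 2.
Its neighbours: 4.
Nothing further is reachable.

2, 4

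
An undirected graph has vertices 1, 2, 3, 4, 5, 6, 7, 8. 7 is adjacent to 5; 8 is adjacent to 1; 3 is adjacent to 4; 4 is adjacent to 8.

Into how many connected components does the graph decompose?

4

From 1: component {1, 3, 4, 8}.
From 2: component {2}.
From 5: component {5, 7}.
From 6: component {6}.
That's 4 components.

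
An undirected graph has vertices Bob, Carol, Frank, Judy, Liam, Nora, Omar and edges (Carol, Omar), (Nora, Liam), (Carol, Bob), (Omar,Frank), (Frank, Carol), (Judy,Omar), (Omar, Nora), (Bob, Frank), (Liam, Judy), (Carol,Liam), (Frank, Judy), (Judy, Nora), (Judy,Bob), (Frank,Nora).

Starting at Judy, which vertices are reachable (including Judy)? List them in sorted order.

Bob, Carol, Frank, Judy, Liam, Nora, Omar

Start at Judy.
Its neighbours: Bob, Frank, Liam, Nora, Omar.
Then their neighbours: Carol.
Every vertex is now reached.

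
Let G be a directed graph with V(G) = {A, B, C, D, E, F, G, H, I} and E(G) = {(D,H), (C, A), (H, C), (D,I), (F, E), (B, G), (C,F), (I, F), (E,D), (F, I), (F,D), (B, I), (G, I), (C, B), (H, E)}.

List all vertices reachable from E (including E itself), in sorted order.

Start at E.
Its neighbours: D.
Then their neighbours: H, I.
Then next layer: C, F.
Then next layer: A, B.
Then next layer: G.
Every vertex is now reached.

A, B, C, D, E, F, G, H, I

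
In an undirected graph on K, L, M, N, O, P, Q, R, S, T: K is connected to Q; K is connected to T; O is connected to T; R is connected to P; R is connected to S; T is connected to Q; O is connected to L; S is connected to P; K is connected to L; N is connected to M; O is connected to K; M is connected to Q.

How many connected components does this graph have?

2

From K: component {K, L, M, N, O, Q, T}.
From P: component {P, R, S}.
That's 2 components.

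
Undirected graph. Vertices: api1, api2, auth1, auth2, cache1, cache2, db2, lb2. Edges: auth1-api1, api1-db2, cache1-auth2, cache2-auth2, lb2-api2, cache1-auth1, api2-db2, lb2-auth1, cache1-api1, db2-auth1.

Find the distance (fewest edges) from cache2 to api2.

5

Distance 0: cache2.
Distance 1: auth2.
Distance 2: cache1.
Distance 3: api1, auth1.
Distance 4: db2, lb2.
Distance 5: api2 — contains api2.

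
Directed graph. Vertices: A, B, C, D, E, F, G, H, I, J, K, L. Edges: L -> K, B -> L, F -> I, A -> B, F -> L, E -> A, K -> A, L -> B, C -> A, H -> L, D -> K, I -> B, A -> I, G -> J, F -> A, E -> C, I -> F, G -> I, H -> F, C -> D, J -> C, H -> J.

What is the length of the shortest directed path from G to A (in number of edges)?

Distance 0: G.
Distance 1: I, J.
Distance 2: B, C, F.
Distance 3: A, D, L — contains A.

3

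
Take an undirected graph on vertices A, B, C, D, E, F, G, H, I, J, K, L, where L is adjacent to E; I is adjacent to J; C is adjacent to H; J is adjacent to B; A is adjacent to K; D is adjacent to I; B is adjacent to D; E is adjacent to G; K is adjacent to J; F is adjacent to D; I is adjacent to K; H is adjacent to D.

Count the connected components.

From A: component {A, B, C, D, F, H, I, J, K}.
From E: component {E, G, L}.
That's 2 components.

2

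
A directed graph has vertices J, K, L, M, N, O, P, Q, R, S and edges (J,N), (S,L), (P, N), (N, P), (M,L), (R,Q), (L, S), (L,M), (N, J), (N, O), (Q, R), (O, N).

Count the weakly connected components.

4

From J: component {J, N, O, P}.
From K: component {K}.
From L: component {L, M, S}.
From Q: component {Q, R}.
That's 4 components.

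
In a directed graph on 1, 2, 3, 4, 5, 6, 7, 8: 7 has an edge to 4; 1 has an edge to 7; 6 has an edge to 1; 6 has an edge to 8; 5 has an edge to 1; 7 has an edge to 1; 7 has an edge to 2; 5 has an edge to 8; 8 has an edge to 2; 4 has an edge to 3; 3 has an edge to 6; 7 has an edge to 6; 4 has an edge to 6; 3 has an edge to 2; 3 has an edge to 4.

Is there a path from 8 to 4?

Explore from 8.
Distance 1: reach 2.
The search from 8 is exhausted; no directed path reaches 4.

No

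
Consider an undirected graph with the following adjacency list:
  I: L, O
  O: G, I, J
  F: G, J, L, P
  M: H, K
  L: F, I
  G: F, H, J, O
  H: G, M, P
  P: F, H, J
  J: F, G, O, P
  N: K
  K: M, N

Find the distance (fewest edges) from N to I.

6

Distance 0: N.
Distance 1: K.
Distance 2: M.
Distance 3: H.
Distance 4: G, P.
Distance 5: F, J, O.
Distance 6: I, L — contains I.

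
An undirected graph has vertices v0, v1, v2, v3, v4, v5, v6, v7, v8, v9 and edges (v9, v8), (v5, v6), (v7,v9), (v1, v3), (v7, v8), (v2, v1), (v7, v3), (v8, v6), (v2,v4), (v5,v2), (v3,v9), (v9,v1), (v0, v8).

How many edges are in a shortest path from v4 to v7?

4

Distance 0: v4.
Distance 1: v2.
Distance 2: v1, v5.
Distance 3: v3, v6, v9.
Distance 4: v7, v8 — contains v7.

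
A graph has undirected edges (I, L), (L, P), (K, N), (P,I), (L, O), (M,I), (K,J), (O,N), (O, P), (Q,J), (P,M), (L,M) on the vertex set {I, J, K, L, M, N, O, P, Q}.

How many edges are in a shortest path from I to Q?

6

Distance 0: I.
Distance 1: L, M, P.
Distance 2: O.
Distance 3: N.
Distance 4: K.
Distance 5: J.
Distance 6: Q — contains Q.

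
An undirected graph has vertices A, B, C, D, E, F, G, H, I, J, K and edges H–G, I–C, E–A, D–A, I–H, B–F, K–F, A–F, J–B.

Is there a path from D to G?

No

Explore from D.
Distance 1: reach A.
Distance 2: reach E, F.
Distance 3: reach B, K.
Distance 4: reach J.
The search is exhausted without reaching G; it lies in a different component.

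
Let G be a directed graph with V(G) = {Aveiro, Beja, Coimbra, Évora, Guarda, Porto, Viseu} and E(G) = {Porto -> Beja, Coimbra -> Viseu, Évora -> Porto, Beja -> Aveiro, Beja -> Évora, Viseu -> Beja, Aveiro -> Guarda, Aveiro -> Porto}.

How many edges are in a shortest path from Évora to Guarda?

4

Distance 0: Évora.
Distance 1: Porto.
Distance 2: Beja.
Distance 3: Aveiro.
Distance 4: Guarda — contains Guarda.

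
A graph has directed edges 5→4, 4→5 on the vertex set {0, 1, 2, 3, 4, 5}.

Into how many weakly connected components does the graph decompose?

5

From 0: component {0}.
From 1: component {1}.
From 2: component {2}.
From 3: component {3}.
From 4: component {4, 5}.
That's 5 components.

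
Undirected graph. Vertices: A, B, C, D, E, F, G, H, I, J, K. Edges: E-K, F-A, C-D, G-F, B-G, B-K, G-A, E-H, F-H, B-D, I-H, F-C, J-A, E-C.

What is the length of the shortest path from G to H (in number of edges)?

Distance 0: G.
Distance 1: A, B, F.
Distance 2: C, D, H, J, K — contains H.

2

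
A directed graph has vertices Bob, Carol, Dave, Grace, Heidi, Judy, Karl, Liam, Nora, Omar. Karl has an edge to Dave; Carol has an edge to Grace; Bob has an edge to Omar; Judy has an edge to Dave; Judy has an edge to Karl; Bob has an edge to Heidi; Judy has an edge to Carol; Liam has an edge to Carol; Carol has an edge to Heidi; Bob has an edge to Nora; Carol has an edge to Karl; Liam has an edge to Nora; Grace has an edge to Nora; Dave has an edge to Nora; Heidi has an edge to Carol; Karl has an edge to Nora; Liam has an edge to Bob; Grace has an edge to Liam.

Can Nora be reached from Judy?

Yes

Explore from Judy.
Distance 1: reach Carol, Dave, Karl.
Distance 2: reach Grace, Heidi, Nora.
Found Nora.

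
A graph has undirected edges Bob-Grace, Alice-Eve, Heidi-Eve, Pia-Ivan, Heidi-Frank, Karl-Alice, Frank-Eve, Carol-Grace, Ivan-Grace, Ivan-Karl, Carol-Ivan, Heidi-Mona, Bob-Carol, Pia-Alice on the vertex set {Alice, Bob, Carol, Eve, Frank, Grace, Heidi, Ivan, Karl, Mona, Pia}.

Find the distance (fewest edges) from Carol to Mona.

6

Distance 0: Carol.
Distance 1: Bob, Grace, Ivan.
Distance 2: Karl, Pia.
Distance 3: Alice.
Distance 4: Eve.
Distance 5: Frank, Heidi.
Distance 6: Mona — contains Mona.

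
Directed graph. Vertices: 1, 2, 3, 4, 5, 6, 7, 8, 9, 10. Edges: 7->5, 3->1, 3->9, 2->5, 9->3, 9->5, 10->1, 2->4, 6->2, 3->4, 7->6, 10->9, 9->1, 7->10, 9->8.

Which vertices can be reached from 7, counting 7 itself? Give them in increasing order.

1, 2, 3, 4, 5, 6, 7, 8, 9, 10

Start at 7.
Its neighbours: 5, 6, 10.
Then their neighbours: 1, 2, 9.
Then next layer: 3, 4, 8.
Every vertex is now reached.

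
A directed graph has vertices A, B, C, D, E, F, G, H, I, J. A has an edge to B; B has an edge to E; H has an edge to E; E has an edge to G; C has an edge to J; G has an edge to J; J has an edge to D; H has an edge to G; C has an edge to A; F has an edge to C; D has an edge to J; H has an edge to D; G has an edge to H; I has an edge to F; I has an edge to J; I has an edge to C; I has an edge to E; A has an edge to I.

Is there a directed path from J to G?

No

Explore from J.
Distance 1: reach D.
The search from J is exhausted; no directed path reaches G.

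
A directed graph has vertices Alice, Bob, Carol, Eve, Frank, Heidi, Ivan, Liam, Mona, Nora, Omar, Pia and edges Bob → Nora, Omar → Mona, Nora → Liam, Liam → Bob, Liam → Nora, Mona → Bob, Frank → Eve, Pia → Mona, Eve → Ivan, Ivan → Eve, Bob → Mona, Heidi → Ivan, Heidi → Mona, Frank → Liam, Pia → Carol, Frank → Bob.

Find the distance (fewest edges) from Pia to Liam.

4

Distance 0: Pia.
Distance 1: Carol, Mona.
Distance 2: Bob.
Distance 3: Nora.
Distance 4: Liam — contains Liam.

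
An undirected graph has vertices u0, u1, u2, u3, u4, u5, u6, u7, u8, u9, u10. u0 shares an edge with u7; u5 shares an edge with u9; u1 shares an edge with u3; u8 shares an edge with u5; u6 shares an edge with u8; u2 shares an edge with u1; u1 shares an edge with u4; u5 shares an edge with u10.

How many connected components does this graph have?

From u0: component {u0, u7}.
From u1: component {u1, u2, u3, u4}.
From u5: component {u5, u6, u8, u9, u10}.
That's 3 components.

3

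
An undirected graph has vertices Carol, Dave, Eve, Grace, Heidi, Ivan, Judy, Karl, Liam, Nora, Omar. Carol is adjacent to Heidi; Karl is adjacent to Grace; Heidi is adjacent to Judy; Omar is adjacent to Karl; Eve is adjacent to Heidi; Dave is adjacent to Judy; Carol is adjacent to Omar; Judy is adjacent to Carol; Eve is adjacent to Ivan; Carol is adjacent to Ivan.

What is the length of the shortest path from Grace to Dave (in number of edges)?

5

Distance 0: Grace.
Distance 1: Karl.
Distance 2: Omar.
Distance 3: Carol.
Distance 4: Heidi, Ivan, Judy.
Distance 5: Dave, Eve — contains Dave.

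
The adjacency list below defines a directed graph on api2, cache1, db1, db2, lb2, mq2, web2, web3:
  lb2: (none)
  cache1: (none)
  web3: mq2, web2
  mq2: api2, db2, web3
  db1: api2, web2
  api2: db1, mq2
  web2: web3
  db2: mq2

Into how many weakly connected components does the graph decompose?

3

From api2: component {api2, db1, db2, mq2, web2, web3}.
From cache1: component {cache1}.
From lb2: component {lb2}.
That's 3 components.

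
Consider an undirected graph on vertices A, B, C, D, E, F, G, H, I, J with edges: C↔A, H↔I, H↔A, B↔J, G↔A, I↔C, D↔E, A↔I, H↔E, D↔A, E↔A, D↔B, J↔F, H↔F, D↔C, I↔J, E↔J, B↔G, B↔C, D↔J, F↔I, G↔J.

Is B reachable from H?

Yes

Explore from H.
Distance 1: reach A, E, F, I.
Distance 2: reach C, D, G, J.
Distance 3: reach B.
Found B.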